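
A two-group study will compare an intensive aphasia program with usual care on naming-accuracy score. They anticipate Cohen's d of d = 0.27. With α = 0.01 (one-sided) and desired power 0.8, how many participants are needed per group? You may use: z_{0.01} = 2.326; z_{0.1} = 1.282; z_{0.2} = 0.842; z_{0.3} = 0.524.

For two independent groups with equal n: n = 2·((z_{α} + z_β) / d)².
z_{α} + z_β = 2.326 + 0.842 = 3.168.
n = 2 × (3.168 / 0.27)² = 2 × 11.733² = 2 × 137.67 = 275.3.
Round up to the next whole participant.

n = 276 per group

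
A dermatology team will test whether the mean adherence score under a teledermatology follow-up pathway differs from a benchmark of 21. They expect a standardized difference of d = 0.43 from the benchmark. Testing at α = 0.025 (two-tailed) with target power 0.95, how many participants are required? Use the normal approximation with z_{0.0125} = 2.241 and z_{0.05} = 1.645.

n = 82

For a one-sample test: n = ((z_{α/2} + z_β) / d)².
z_{α/2} + z_β = 2.241 + 1.645 = 3.886.
n = (3.886 / 0.43)² = 9.037² = 81.67.
Round up.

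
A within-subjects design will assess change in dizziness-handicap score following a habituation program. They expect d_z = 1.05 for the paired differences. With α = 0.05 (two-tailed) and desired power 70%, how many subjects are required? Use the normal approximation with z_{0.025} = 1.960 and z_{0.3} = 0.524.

For a paired (one-sample on differences) test: n = ((z_{α/2} + z_β) / d)².
z_{α/2} + z_β = 1.960 + 0.524 = 2.484.
n = (2.484 / 1.05)² = 2.366² = 5.60.
Round up.

n = 6 pairs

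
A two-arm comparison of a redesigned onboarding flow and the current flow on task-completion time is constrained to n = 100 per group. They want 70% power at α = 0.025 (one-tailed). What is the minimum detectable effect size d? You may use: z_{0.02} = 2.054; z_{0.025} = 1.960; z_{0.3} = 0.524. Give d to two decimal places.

d_min ≈ 0.35

For two independent groups of n = 100 each: d_min = (z_{α} + z_β)·√(2/n).
z-sum = 1.960 + 0.524 = 2.484.
d_min = 2.484 × √(2/100) = 2.484 × 0.1414 = 0.351.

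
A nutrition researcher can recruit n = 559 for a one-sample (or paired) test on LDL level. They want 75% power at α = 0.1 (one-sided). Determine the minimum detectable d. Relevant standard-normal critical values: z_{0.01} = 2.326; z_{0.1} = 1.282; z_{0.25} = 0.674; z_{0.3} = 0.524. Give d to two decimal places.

d_min ≈ 0.08

For a single sample (or paired design) of n = 559: d_min = (z_{α} + z_β)/√n.
z-sum = 1.282 + 0.674 = 1.956.
d_min = 1.956 / √559 = 1.956 / 23.643 = 0.083.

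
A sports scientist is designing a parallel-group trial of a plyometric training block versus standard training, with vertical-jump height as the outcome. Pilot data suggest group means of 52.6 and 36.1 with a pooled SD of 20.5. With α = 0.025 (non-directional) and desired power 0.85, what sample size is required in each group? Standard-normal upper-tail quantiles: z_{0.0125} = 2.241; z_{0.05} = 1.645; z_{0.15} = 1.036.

n = 34 per group

Cohen's d = |M₁ − M₂| / SD_pooled = |52.6 − 36.1| / 20.5 = 16.5 / 20.5 = 0.805.
For two independent groups with equal n: n = 2·((z_{α/2} + z_β) / d)².
z_{α/2} + z_β = 2.241 + 1.036 = 3.277.
n = 2 × (3.277 / 0.805)² = 2 × 4.071² = 2 × 16.57 = 33.1.
Round up to the next whole participant.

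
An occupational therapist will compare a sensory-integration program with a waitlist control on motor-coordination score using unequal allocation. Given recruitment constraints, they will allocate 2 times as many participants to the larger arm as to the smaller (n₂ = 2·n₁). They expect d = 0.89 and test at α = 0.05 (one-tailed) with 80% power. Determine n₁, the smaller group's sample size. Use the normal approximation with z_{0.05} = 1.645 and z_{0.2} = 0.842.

With allocation ratio k = n₂/n₁ = 2, Var(x̄₁−x̄₂) = σ²(1/n₁ + 1/(k·n₁)) = σ²·(k+1)/(k·n₁).
So n₁ = (1 + 1/k)·((z_{α} + z_β)/d)² = 1.500 × (2.487/0.89)².
n₁ = 1.500 × 7.81 = 11.7.
Round up: n₁ = 12, giving n₂ = 2 × 12 = 24.

n₁ = 12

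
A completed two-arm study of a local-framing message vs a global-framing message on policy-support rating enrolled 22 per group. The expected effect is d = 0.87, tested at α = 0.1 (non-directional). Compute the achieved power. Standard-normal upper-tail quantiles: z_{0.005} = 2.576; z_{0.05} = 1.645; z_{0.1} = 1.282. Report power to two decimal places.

For two equal groups, power = Φ(d·√(n/2) − z_{α/2}).
d·√(n/2) = 0.87 × √(22/2) = 0.87 × 3.317 = 2.885.
z_β = 2.885 − 1.645 = 1.240.
Power = Φ(1.240) = 0.893.

power ≈ 0.89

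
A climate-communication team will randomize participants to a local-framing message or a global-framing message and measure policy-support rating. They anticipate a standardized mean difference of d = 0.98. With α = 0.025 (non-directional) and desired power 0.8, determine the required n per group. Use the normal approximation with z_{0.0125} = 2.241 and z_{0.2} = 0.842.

For two independent groups with equal n: n = 2·((z_{α/2} + z_β) / d)².
z_{α/2} + z_β = 2.241 + 0.842 = 3.083.
n = 2 × (3.083 / 0.98)² = 2 × 3.146² = 2 × 9.90 = 19.8.
Round up to the next whole participant.

n = 20 per group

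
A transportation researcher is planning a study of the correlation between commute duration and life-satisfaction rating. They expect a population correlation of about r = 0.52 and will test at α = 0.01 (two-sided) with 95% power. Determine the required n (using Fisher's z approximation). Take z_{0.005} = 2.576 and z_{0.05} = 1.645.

n = 57

Fisher's z: C = ½·ln((1+r)/(1−r)) = ½·ln(3.1667) = 0.5763.
n = ((z_{α/2} + z_β)/C)² + 3.
(2.576 + 1.645) / 0.5763 = 4.221 / 0.5763 = 7.324.
n = 7.324² + 3 = 53.65 + 3 = 56.6.
Round up.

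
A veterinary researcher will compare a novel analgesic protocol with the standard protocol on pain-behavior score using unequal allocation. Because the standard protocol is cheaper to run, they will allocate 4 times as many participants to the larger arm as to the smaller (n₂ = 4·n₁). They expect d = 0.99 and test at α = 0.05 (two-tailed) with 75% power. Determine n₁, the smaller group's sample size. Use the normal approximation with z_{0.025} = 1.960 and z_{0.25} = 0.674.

With allocation ratio k = n₂/n₁ = 4, Var(x̄₁−x̄₂) = σ²(1/n₁ + 1/(k·n₁)) = σ²·(k+1)/(k·n₁).
So n₁ = (1 + 1/k)·((z_{α/2} + z_β)/d)² = 1.250 × (2.634/0.99)².
n₁ = 1.250 × 7.08 = 8.8.
Round up: n₁ = 9, giving n₂ = 4 × 9 = 36.

n₁ = 9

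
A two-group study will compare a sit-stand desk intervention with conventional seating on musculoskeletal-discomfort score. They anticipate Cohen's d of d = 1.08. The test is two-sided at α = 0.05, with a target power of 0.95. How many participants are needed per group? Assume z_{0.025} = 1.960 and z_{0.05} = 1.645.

n = 23 per group

For two independent groups with equal n: n = 2·((z_{α/2} + z_β) / d)².
z_{α/2} + z_β = 1.960 + 1.645 = 3.605.
n = 2 × (3.605 / 1.08)² = 2 × 3.338² = 2 × 11.14 = 22.3.
Round up to the next whole participant.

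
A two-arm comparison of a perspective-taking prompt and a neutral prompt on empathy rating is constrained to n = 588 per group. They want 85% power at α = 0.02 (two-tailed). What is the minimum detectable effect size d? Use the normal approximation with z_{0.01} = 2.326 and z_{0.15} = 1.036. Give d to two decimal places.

d_min ≈ 0.20

For two independent groups of n = 588 each: d_min = (z_{α/2} + z_β)·√(2/n).
z-sum = 2.326 + 1.036 = 3.362.
d_min = 3.362 × √(2/588) = 3.362 × 0.0583 = 0.196.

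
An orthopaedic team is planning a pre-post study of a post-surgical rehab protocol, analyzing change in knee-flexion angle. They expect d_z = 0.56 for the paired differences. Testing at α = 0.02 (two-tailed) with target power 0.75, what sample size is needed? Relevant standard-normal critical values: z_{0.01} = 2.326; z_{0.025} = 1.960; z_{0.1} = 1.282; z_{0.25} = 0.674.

n = 29 pairs

For a paired (one-sample on differences) test: n = ((z_{α/2} + z_β) / d)².
z_{α/2} + z_β = 2.326 + 0.674 = 3.000.
n = (3.000 / 0.56)² = 5.357² = 28.70.
Round up.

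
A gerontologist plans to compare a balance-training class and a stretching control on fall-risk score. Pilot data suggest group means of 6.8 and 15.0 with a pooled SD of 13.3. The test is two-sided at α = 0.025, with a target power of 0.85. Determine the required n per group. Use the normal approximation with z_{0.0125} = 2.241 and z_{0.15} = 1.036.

n = 57 per group

Cohen's d = |M₁ − M₂| / SD_pooled = |6.8 − 15.0| / 13.3 = 8.2 / 13.3 = 0.617.
For two independent groups with equal n: n = 2·((z_{α/2} + z_β) / d)².
z_{α/2} + z_β = 2.241 + 1.036 = 3.277.
n = 2 × (3.277 / 0.617)² = 2 × 5.311² = 2 × 28.21 = 56.4.
Round up to the next whole participant.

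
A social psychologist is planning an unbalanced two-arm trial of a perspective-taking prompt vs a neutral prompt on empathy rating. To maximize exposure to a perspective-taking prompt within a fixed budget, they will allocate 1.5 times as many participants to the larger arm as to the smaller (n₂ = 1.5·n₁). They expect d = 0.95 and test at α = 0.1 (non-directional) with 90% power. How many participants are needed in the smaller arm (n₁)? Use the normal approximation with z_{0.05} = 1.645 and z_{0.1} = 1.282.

n₁ = 16

With allocation ratio k = n₂/n₁ = 1.5, Var(x̄₁−x̄₂) = σ²(1/n₁ + 1/(k·n₁)) = σ²·(k+1)/(k·n₁).
So n₁ = (1 + 1/k)·((z_{α/2} + z_β)/d)² = 1.667 × (2.927/0.95)².
n₁ = 1.667 × 9.49 = 15.8.
Round up: n₁ = 16, giving n₂ = 1.5 × 16 = 24.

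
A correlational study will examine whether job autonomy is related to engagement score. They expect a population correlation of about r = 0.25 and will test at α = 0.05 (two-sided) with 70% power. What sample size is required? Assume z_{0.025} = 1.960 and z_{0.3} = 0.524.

n = 98

Fisher's z: C = ½·ln((1+r)/(1−r)) = ½·ln(1.6667) = 0.2554.
n = ((z_{α/2} + z_β)/C)² + 3.
(1.960 + 0.524) / 0.2554 = 2.484 / 0.2554 = 9.726.
n = 9.726² + 3 = 94.59 + 3 = 97.6.
Round up.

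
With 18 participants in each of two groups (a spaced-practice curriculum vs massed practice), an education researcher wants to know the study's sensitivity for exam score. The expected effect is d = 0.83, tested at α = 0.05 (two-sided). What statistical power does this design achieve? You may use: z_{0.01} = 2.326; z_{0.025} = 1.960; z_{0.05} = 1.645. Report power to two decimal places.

For two equal groups, power = Φ(d·√(n/2) − z_{α/2}).
d·√(n/2) = 0.83 × √(18/2) = 0.83 × 3.000 = 2.490.
z_β = 2.490 − 1.960 = 0.530.
Power = Φ(0.530) = 0.702.

power ≈ 0.70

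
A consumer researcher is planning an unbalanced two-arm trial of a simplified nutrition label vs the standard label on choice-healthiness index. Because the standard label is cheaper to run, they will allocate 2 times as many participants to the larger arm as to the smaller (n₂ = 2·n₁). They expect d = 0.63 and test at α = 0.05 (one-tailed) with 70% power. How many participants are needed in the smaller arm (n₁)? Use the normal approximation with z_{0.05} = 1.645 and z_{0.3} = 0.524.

With allocation ratio k = n₂/n₁ = 2, Var(x̄₁−x̄₂) = σ²(1/n₁ + 1/(k·n₁)) = σ²·(k+1)/(k·n₁).
So n₁ = (1 + 1/k)·((z_{α} + z_β)/d)² = 1.500 × (2.169/0.63)².
n₁ = 1.500 × 11.85 = 17.8.
Round up: n₁ = 18, giving n₂ = 2 × 18 = 36.

n₁ = 18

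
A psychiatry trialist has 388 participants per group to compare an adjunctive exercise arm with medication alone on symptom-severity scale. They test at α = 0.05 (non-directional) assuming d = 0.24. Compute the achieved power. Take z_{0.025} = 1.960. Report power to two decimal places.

For two equal groups, power = Φ(d·√(n/2) − z_{α/2}).
d·√(n/2) = 0.24 × √(388/2) = 0.24 × 13.928 = 3.343.
z_β = 3.343 − 1.960 = 1.383.
Power = Φ(1.383) = 0.917.

power ≈ 0.92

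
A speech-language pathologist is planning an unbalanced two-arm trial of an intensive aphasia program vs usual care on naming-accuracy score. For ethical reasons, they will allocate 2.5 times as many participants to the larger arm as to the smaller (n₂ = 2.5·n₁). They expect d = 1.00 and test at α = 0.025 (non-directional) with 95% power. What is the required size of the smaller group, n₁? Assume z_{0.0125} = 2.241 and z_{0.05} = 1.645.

With allocation ratio k = n₂/n₁ = 2.5, Var(x̄₁−x̄₂) = σ²(1/n₁ + 1/(k·n₁)) = σ²·(k+1)/(k·n₁).
So n₁ = (1 + 1/k)·((z_{α/2} + z_β)/d)² = 1.400 × (3.886/1.00)².
n₁ = 1.400 × 15.10 = 21.1.
Round up: n₁ = 22, giving n₂ = 2.5 × 22 = 55.

n₁ = 22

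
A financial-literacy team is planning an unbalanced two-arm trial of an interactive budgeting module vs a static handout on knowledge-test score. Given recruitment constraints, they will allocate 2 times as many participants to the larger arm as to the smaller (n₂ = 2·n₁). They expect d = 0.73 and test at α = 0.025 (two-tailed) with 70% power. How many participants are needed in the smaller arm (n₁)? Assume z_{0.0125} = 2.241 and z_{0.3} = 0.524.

n₁ = 22

With allocation ratio k = n₂/n₁ = 2, Var(x̄₁−x̄₂) = σ²(1/n₁ + 1/(k·n₁)) = σ²·(k+1)/(k·n₁).
So n₁ = (1 + 1/k)·((z_{α/2} + z_β)/d)² = 1.500 × (2.765/0.73)².
n₁ = 1.500 × 14.35 = 21.5.
Round up: n₁ = 22, giving n₂ = 2 × 22 = 44.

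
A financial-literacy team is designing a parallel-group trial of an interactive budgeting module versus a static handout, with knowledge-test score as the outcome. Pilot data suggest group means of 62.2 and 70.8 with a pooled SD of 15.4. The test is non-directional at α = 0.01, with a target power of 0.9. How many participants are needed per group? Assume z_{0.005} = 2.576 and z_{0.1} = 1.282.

Cohen's d = |M₁ − M₂| / SD_pooled = |62.2 − 70.8| / 15.4 = 8.6 / 15.4 = 0.558.
For two independent groups with equal n: n = 2·((z_{α/2} + z_β) / d)².
z_{α/2} + z_β = 2.576 + 1.282 = 3.858.
n = 2 × (3.858 / 0.558)² = 2 × 6.914² = 2 × 47.80 = 95.6.
Round up to the next whole participant.

n = 96 per group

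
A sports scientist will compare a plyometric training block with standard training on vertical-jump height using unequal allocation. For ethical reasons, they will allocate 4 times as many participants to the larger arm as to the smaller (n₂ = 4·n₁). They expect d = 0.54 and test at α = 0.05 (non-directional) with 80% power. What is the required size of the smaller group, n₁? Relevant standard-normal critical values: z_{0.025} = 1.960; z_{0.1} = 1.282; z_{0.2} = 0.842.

With allocation ratio k = n₂/n₁ = 4, Var(x̄₁−x̄₂) = σ²(1/n₁ + 1/(k·n₁)) = σ²·(k+1)/(k·n₁).
So n₁ = (1 + 1/k)·((z_{α/2} + z_β)/d)² = 1.250 × (2.802/0.54)².
n₁ = 1.250 × 26.92 = 33.7.
Round up: n₁ = 34, giving n₂ = 4 × 34 = 136.

n₁ = 34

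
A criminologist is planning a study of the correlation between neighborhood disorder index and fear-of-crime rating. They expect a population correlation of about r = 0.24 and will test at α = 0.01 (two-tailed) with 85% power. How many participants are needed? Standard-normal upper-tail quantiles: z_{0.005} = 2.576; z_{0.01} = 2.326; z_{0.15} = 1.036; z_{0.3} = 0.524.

n = 221

Fisher's z: C = ½·ln((1+r)/(1−r)) = ½·ln(1.6316) = 0.2448.
n = ((z_{α/2} + z_β)/C)² + 3.
(2.576 + 1.036) / 0.2448 = 3.612 / 0.2448 = 14.755.
n = 14.755² + 3 = 217.71 + 3 = 220.7.
Round up.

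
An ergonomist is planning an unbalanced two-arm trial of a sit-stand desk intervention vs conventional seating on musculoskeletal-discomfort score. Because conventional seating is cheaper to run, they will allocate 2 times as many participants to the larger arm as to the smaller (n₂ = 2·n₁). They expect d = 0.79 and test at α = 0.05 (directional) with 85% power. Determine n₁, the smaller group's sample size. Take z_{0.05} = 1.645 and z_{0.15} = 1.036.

With allocation ratio k = n₂/n₁ = 2, Var(x̄₁−x̄₂) = σ²(1/n₁ + 1/(k·n₁)) = σ²·(k+1)/(k·n₁).
So n₁ = (1 + 1/k)·((z_{α} + z_β)/d)² = 1.500 × (2.681/0.79)².
n₁ = 1.500 × 11.52 = 17.3.
Round up: n₁ = 18, giving n₂ = 2 × 18 = 36.

n₁ = 18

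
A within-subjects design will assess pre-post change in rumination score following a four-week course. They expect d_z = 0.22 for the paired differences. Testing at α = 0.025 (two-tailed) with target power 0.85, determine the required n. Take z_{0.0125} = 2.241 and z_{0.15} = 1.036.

For a paired (one-sample on differences) test: n = ((z_{α/2} + z_β) / d)².
z_{α/2} + z_β = 2.241 + 1.036 = 3.277.
n = (3.277 / 0.22)² = 14.895² = 221.87.
Round up.

n = 222 pairs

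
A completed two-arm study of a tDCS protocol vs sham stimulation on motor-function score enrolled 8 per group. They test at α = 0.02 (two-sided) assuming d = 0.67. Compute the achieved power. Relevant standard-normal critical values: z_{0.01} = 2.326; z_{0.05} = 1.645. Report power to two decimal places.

For two equal groups, power = Φ(d·√(n/2) − z_{α/2}).
d·√(n/2) = 0.67 × √(8/2) = 0.67 × 2.000 = 1.340.
z_β = 1.340 − 2.326 = -0.986.
Power = Φ(-0.986) = 0.162.

power ≈ 0.16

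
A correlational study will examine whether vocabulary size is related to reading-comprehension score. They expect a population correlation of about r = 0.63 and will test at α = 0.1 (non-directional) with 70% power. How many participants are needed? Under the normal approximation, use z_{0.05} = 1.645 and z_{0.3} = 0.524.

n = 12

Fisher's z: C = ½·ln((1+r)/(1−r)) = ½·ln(4.4054) = 0.7414.
n = ((z_{α/2} + z_β)/C)² + 3.
(1.645 + 0.524) / 0.7414 = 2.169 / 0.7414 = 2.926.
n = 2.926² + 3 = 8.56 + 3 = 11.6.
Round up.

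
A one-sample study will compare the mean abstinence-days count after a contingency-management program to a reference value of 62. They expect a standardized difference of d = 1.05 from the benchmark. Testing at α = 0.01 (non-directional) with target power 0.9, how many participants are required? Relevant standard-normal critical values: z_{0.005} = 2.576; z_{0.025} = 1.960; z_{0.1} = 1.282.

For a one-sample test: n = ((z_{α/2} + z_β) / d)².
z_{α/2} + z_β = 2.576 + 1.282 = 3.858.
n = (3.858 / 1.05)² = 3.674² = 13.50.
Round up.

n = 14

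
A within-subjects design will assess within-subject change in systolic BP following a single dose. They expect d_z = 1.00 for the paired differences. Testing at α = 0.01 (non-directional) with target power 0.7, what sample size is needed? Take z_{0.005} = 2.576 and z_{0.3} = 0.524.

n = 10 pairs

For a paired (one-sample on differences) test: n = ((z_{α/2} + z_β) / d)².
z_{α/2} + z_β = 2.576 + 0.524 = 3.100.
n = (3.100 / 1.00)² = 3.100² = 9.61.
Round up.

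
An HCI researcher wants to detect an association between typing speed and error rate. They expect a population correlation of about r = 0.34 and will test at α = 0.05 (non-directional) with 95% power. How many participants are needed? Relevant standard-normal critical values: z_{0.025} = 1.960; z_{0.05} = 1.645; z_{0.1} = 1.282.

n = 107

Fisher's z: C = ½·ln((1+r)/(1−r)) = ½·ln(2.0303) = 0.3541.
n = ((z_{α/2} + z_β)/C)² + 3.
(1.960 + 1.645) / 0.3541 = 3.605 / 0.3541 = 10.181.
n = 10.181² + 3 = 103.65 + 3 = 106.6.
Round up.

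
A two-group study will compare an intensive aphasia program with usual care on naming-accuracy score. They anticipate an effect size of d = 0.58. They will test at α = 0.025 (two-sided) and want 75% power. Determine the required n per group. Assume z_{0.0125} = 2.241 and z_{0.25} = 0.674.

n = 51 per group

For two independent groups with equal n: n = 2·((z_{α/2} + z_β) / d)².
z_{α/2} + z_β = 2.241 + 0.674 = 2.915.
n = 2 × (2.915 / 0.58)² = 2 × 5.026² = 2 × 25.26 = 50.5.
Round up to the next whole participant.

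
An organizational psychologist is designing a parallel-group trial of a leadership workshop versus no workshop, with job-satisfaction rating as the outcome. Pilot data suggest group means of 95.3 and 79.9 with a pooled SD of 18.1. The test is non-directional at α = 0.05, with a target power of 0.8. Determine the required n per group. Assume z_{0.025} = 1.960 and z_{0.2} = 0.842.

Cohen's d = |M₁ − M₂| / SD_pooled = |95.3 − 79.9| / 18.1 = 15.4 / 18.1 = 0.851.
For two independent groups with equal n: n = 2·((z_{α/2} + z_β) / d)².
z_{α/2} + z_β = 1.960 + 0.842 = 2.802.
n = 2 × (2.802 / 0.851)² = 2 × 3.293² = 2 × 10.84 = 21.7.
Round up to the next whole participant.

n = 22 per group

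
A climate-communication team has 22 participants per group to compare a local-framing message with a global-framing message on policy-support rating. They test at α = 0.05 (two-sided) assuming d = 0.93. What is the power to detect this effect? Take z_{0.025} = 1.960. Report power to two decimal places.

For two equal groups, power = Φ(d·√(n/2) − z_{α/2}).
d·√(n/2) = 0.93 × √(22/2) = 0.93 × 3.317 = 3.084.
z_β = 3.084 − 1.960 = 1.124.
Power = Φ(1.124) = 0.870.

power ≈ 0.87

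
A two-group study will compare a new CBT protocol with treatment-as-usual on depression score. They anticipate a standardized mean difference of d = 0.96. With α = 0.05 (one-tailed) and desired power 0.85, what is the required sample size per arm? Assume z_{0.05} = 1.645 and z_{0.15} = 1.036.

n = 16 per group

For two independent groups with equal n: n = 2·((z_{α} + z_β) / d)².
z_{α} + z_β = 1.645 + 1.036 = 2.681.
n = 2 × (2.681 / 0.96)² = 2 × 2.793² = 2 × 7.80 = 15.6.
Round up to the next whole participant.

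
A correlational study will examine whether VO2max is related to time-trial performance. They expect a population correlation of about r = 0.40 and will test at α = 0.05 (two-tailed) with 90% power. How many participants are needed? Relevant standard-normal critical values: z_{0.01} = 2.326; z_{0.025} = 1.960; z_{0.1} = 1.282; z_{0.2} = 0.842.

n = 62

Fisher's z: C = ½·ln((1+r)/(1−r)) = ½·ln(2.3333) = 0.4236.
n = ((z_{α/2} + z_β)/C)² + 3.
(1.960 + 1.282) / 0.4236 = 3.242 / 0.4236 = 7.653.
n = 7.653² + 3 = 58.58 + 3 = 61.6.
Round up.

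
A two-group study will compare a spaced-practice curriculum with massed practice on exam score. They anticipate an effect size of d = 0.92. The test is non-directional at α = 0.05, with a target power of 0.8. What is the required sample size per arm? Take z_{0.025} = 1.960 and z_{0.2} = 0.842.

n = 19 per group

For two independent groups with equal n: n = 2·((z_{α/2} + z_β) / d)².
z_{α/2} + z_β = 1.960 + 0.842 = 2.802.
n = 2 × (2.802 / 0.92)² = 2 × 3.046² = 2 × 9.28 = 18.6.
Round up to the next whole participant.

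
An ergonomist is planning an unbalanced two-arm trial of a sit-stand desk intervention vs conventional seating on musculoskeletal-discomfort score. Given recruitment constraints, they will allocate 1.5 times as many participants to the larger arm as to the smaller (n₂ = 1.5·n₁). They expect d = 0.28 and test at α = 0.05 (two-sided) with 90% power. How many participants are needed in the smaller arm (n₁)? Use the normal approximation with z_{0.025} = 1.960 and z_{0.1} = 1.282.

With allocation ratio k = n₂/n₁ = 1.5, Var(x̄₁−x̄₂) = σ²(1/n₁ + 1/(k·n₁)) = σ²·(k+1)/(k·n₁).
So n₁ = (1 + 1/k)·((z_{α/2} + z_β)/d)² = 1.667 × (3.242/0.28)².
n₁ = 1.667 × 134.06 = 223.4.
Round up: n₁ = 224, giving n₂ = 1.5 × 224 = 336.

n₁ = 224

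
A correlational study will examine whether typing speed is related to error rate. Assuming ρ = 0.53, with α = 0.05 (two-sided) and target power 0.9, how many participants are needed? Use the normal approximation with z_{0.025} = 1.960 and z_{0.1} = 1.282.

n = 34

Fisher's z: C = ½·ln((1+r)/(1−r)) = ½·ln(3.2553) = 0.5901.
n = ((z_{α/2} + z_β)/C)² + 3.
(1.960 + 1.282) / 0.5901 = 3.242 / 0.5901 = 5.494.
n = 5.494² + 3 = 30.18 + 3 = 33.2.
Round up.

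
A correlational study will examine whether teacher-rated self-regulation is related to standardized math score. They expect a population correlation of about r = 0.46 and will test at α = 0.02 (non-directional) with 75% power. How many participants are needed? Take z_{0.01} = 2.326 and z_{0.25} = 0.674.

n = 40

Fisher's z: C = ½·ln((1+r)/(1−r)) = ½·ln(2.7037) = 0.4973.
n = ((z_{α/2} + z_β)/C)² + 3.
(2.326 + 0.674) / 0.4973 = 3.000 / 0.4973 = 6.033.
n = 6.033² + 3 = 36.39 + 3 = 39.4.
Round up.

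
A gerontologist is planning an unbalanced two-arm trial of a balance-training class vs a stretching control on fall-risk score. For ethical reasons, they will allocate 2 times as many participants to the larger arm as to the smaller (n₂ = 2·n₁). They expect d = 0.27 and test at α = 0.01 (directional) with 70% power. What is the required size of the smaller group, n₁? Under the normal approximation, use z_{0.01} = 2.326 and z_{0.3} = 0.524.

With allocation ratio k = n₂/n₁ = 2, Var(x̄₁−x̄₂) = σ²(1/n₁ + 1/(k·n₁)) = σ²·(k+1)/(k·n₁).
So n₁ = (1 + 1/k)·((z_{α} + z_β)/d)² = 1.500 × (2.850/0.27)².
n₁ = 1.500 × 111.42 = 167.1.
Round up: n₁ = 168, giving n₂ = 2 × 168 = 336.

n₁ = 168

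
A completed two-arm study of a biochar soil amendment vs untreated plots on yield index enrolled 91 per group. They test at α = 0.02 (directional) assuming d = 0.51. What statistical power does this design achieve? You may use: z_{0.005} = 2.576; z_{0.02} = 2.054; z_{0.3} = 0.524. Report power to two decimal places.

power ≈ 0.92

For two equal groups, power = Φ(d·√(n/2) − z_{α}).
d·√(n/2) = 0.51 × √(91/2) = 0.51 × 6.745 = 3.440.
z_β = 3.440 − 2.054 = 1.386.
Power = Φ(1.386) = 0.917.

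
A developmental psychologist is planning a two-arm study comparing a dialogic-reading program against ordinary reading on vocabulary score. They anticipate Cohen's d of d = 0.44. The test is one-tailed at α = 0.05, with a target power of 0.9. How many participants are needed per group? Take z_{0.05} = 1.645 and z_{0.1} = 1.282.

For two independent groups with equal n: n = 2·((z_{α} + z_β) / d)².
z_{α} + z_β = 1.645 + 1.282 = 2.927.
n = 2 × (2.927 / 0.44)² = 2 × 6.652² = 2 × 44.25 = 88.5.
Round up to the next whole participant.

n = 89 per group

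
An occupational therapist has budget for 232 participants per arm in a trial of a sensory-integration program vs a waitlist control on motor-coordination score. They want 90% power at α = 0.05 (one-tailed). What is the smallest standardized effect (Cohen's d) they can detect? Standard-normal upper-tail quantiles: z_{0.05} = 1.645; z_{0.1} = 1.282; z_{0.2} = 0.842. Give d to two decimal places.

d_min ≈ 0.27

For two independent groups of n = 232 each: d_min = (z_{α} + z_β)·√(2/n).
z-sum = 1.645 + 1.282 = 2.927.
d_min = 2.927 × √(2/232) = 2.927 × 0.0928 = 0.272.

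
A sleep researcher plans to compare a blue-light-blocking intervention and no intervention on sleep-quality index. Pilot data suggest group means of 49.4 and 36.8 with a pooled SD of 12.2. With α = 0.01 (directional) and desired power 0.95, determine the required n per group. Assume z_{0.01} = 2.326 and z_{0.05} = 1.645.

Cohen's d = |M₁ − M₂| / SD_pooled = |49.4 − 36.8| / 12.2 = 12.6 / 12.2 = 1.033.
For two independent groups with equal n: n = 2·((z_{α} + z_β) / d)².
z_{α} + z_β = 2.326 + 1.645 = 3.971.
n = 2 × (3.971 / 1.033)² = 2 × 3.844² = 2 × 14.78 = 29.6.
Round up to the next whole participant.

n = 30 per group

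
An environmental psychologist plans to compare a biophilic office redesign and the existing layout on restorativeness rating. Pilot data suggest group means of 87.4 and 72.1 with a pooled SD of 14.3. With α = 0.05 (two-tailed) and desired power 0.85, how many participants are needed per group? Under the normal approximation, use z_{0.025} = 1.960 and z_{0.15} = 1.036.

Cohen's d = |M₁ − M₂| / SD_pooled = |87.4 − 72.1| / 14.3 = 15.3 / 14.3 = 1.070.
For two independent groups with equal n: n = 2·((z_{α/2} + z_β) / d)².
z_{α/2} + z_β = 1.960 + 1.036 = 2.996.
n = 2 × (2.996 / 1.070)² = 2 × 2.800² = 2 × 7.84 = 15.7.
Round up to the next whole participant.

n = 16 per group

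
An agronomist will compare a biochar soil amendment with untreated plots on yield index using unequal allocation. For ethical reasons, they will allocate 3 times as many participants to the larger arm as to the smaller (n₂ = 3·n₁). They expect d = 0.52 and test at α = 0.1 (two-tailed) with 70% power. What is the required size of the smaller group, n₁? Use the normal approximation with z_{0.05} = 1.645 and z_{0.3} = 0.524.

With allocation ratio k = n₂/n₁ = 3, Var(x̄₁−x̄₂) = σ²(1/n₁ + 1/(k·n₁)) = σ²·(k+1)/(k·n₁).
So n₁ = (1 + 1/k)·((z_{α/2} + z_β)/d)² = 1.333 × (2.169/0.52)².
n₁ = 1.333 × 17.40 = 23.2.
Round up: n₁ = 24, giving n₂ = 3 × 24 = 72.

n₁ = 24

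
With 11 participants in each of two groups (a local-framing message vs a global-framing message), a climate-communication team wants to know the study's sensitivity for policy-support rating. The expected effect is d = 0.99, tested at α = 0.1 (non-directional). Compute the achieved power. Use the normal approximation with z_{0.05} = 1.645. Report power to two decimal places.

For two equal groups, power = Φ(d·√(n/2) − z_{α/2}).
d·√(n/2) = 0.99 × √(11/2) = 0.99 × 2.345 = 2.322.
z_β = 2.322 − 1.645 = 0.677.
Power = Φ(0.677) = 0.751.

power ≈ 0.75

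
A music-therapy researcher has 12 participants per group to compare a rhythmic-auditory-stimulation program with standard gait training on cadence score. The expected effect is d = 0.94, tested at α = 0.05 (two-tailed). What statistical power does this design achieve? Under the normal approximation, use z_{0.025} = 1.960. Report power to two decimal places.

power ≈ 0.63

For two equal groups, power = Φ(d·√(n/2) − z_{α/2}).
d·√(n/2) = 0.94 × √(12/2) = 0.94 × 2.449 = 2.303.
z_β = 2.303 − 1.960 = 0.343.
Power = Φ(0.343) = 0.634.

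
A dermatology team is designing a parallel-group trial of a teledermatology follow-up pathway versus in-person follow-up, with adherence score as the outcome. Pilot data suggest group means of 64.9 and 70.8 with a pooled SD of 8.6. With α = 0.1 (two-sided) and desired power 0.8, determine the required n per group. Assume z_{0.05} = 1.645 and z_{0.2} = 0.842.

n = 27 per group

Cohen's d = |M₁ − M₂| / SD_pooled = |64.9 − 70.8| / 8.6 = 5.9 / 8.6 = 0.686.
For two independent groups with equal n: n = 2·((z_{α/2} + z_β) / d)².
z_{α/2} + z_β = 1.645 + 0.842 = 2.487.
n = 2 × (2.487 / 0.686)² = 2 × 3.625² = 2 × 13.14 = 26.3.
Round up to the next whole participant.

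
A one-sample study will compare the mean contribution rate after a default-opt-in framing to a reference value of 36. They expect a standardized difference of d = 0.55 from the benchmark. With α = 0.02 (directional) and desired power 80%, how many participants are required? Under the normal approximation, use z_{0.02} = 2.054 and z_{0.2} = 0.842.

For a one-sample test: n = ((z_{α} + z_β) / d)².
z_{α} + z_β = 2.054 + 0.842 = 2.896.
n = (2.896 / 0.55)² = 5.265² = 27.73.
Round up.

n = 28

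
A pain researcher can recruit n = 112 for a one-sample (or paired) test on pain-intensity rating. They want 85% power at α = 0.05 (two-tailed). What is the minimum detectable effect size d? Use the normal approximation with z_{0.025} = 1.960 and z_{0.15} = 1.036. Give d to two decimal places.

For a single sample (or paired design) of n = 112: d_min = (z_{α/2} + z_β)/√n.
z-sum = 1.960 + 1.036 = 2.996.
d_min = 2.996 / √112 = 2.996 / 10.583 = 0.283.

d_min ≈ 0.28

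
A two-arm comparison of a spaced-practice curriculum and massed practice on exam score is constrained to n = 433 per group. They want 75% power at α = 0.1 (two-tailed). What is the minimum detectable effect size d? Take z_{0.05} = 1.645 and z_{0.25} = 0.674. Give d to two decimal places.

For two independent groups of n = 433 each: d_min = (z_{α/2} + z_β)·√(2/n).
z-sum = 1.645 + 0.674 = 2.319.
d_min = 2.319 × √(2/433) = 2.319 × 0.0680 = 0.158.

d_min ≈ 0.16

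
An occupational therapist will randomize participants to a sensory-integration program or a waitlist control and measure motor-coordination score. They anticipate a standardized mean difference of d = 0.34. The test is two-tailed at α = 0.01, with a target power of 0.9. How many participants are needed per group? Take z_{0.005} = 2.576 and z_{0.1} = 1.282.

n = 258 per group

For two independent groups with equal n: n = 2·((z_{α/2} + z_β) / d)².
z_{α/2} + z_β = 2.576 + 1.282 = 3.858.
n = 2 × (3.858 / 0.34)² = 2 × 11.347² = 2 × 128.76 = 257.5.
Round up to the next whole participant.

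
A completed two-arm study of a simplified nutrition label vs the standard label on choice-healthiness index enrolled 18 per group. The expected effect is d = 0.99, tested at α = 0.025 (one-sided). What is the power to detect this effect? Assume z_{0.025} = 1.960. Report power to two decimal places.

power ≈ 0.84

For two equal groups, power = Φ(d·√(n/2) − z_{α}).
d·√(n/2) = 0.99 × √(18/2) = 0.99 × 3.000 = 2.970.
z_β = 2.970 − 1.960 = 1.010.
Power = Φ(1.010) = 0.844.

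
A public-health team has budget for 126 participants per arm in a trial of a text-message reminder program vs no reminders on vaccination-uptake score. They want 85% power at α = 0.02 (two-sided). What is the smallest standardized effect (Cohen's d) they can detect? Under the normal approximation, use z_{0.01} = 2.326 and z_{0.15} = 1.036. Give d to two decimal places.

For two independent groups of n = 126 each: d_min = (z_{α/2} + z_β)·√(2/n).
z-sum = 2.326 + 1.036 = 3.362.
d_min = 3.362 × √(2/126) = 3.362 × 0.1260 = 0.424.

d_min ≈ 0.42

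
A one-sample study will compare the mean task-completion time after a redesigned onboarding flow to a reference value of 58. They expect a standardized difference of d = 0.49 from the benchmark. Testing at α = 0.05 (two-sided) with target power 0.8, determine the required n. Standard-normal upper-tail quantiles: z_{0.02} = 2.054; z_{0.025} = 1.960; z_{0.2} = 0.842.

For a one-sample test: n = ((z_{α/2} + z_β) / d)².
z_{α/2} + z_β = 1.960 + 0.842 = 2.802.
n = (2.802 / 0.49)² = 5.718² = 32.70.
Round up.

n = 33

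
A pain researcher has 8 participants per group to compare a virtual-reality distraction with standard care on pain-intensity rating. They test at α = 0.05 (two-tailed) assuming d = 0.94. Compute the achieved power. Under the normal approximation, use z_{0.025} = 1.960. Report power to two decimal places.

For two equal groups, power = Φ(d·√(n/2) − z_{α/2}).
d·√(n/2) = 0.94 × √(8/2) = 0.94 × 2.000 = 1.880.
z_β = 1.880 − 1.960 = -0.080.
Power = Φ(-0.080) = 0.468.

power ≈ 0.47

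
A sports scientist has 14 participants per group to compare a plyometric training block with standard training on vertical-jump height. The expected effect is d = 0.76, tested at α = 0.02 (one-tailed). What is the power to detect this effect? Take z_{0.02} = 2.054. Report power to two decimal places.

power ≈ 0.48

For two equal groups, power = Φ(d·√(n/2) − z_{α}).
d·√(n/2) = 0.76 × √(14/2) = 0.76 × 2.646 = 2.011.
z_β = 2.011 − 2.054 = -0.043.
Power = Φ(-0.043) = 0.483.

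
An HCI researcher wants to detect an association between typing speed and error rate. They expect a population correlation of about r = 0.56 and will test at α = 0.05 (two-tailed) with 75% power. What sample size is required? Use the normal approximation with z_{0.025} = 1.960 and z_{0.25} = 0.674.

Fisher's z: C = ½·ln((1+r)/(1−r)) = ½·ln(3.5455) = 0.6328.
n = ((z_{α/2} + z_β)/C)² + 3.
(1.960 + 0.674) / 0.6328 = 2.634 / 0.6328 = 4.162.
n = 4.162² + 3 = 17.33 + 3 = 20.3.
Round up.

n = 21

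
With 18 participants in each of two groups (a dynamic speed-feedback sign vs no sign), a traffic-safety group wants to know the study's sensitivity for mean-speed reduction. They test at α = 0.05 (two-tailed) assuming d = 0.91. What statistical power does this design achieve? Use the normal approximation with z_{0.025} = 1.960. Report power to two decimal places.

power ≈ 0.78

For two equal groups, power = Φ(d·√(n/2) − z_{α/2}).
d·√(n/2) = 0.91 × √(18/2) = 0.91 × 3.000 = 2.730.
z_β = 2.730 − 1.960 = 0.770.
Power = Φ(0.770) = 0.779.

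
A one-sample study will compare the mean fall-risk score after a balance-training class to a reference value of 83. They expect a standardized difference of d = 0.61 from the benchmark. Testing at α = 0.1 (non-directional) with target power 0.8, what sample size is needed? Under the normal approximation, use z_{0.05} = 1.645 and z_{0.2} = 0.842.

For a one-sample test: n = ((z_{α/2} + z_β) / d)².
z_{α/2} + z_β = 1.645 + 0.842 = 2.487.
n = (2.487 / 0.61)² = 4.077² = 16.62.
Round up.

n = 17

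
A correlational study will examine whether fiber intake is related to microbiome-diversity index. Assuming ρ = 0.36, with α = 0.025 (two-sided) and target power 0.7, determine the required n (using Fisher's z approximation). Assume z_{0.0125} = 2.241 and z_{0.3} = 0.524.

n = 57

Fisher's z: C = ½·ln((1+r)/(1−r)) = ½·ln(2.1250) = 0.3769.
n = ((z_{α/2} + z_β)/C)² + 3.
(2.241 + 0.524) / 0.3769 = 2.765 / 0.3769 = 7.336.
n = 7.336² + 3 = 53.82 + 3 = 56.8.
Round up.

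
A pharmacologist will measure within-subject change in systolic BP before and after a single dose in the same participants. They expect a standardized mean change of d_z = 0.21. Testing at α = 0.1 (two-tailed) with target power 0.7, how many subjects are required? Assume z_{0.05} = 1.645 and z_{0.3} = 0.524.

For a paired (one-sample on differences) test: n = ((z_{α/2} + z_β) / d)².
z_{α/2} + z_β = 1.645 + 0.524 = 2.169.
n = (2.169 / 0.21)² = 10.329² = 106.68.
Round up.

n = 107 pairs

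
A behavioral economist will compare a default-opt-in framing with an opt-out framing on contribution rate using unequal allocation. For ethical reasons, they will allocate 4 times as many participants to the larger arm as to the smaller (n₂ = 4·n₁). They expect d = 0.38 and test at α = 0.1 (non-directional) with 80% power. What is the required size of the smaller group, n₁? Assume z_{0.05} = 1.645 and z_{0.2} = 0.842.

n₁ = 54

With allocation ratio k = n₂/n₁ = 4, Var(x̄₁−x̄₂) = σ²(1/n₁ + 1/(k·n₁)) = σ²·(k+1)/(k·n₁).
So n₁ = (1 + 1/k)·((z_{α/2} + z_β)/d)² = 1.250 × (2.487/0.38)².
n₁ = 1.250 × 42.83 = 53.5.
Round up: n₁ = 54, giving n₂ = 4 × 54 = 216.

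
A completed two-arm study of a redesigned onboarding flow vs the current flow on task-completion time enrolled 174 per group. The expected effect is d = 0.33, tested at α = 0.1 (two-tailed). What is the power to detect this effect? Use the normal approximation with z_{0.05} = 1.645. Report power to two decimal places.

For two equal groups, power = Φ(d·√(n/2) − z_{α/2}).
d·√(n/2) = 0.33 × √(174/2) = 0.33 × 9.327 = 3.078.
z_β = 3.078 − 1.645 = 1.433.
Power = Φ(1.433) = 0.924.

power ≈ 0.92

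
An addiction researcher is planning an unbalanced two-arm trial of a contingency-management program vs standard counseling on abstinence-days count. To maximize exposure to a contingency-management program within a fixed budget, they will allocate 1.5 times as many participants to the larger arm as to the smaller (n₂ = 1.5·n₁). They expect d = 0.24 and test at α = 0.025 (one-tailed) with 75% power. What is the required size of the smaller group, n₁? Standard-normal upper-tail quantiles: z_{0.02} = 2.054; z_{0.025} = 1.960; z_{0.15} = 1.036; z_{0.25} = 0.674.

With allocation ratio k = n₂/n₁ = 1.5, Var(x̄₁−x̄₂) = σ²(1/n₁ + 1/(k·n₁)) = σ²·(k+1)/(k·n₁).
So n₁ = (1 + 1/k)·((z_{α} + z_β)/d)² = 1.667 × (2.634/0.24)².
n₁ = 1.667 × 120.45 = 200.8.
Round up: n₁ = 201, giving n₂ = ⌈1.5 × 201⌉ = ⌈301.5⌉ = 302.

n₁ = 201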